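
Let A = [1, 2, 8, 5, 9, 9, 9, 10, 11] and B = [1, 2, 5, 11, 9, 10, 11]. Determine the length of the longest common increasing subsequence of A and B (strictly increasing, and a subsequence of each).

6

A longest common strictly increasing subsequence is 1, 2, 5, 9, 10, 11 (length 6); it appears in order in both A and B, and no longer such subsequence exists.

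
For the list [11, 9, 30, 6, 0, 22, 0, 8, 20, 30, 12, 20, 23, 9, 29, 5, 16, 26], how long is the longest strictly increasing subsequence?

Scanning left to right, the best length ending at each element is: 11→1, 9→1, 30→2, 6→1, 0→1, 22→2, 0→1, 8→2, 20→3, 30→4, 12→3, 20→4, 23→5, 9→3, 29→6, 5→2, 16→4, 26→6.
So the longest increasing subsequence has length 6, e.g. 6, 8, 12, 20, 23, 29.

6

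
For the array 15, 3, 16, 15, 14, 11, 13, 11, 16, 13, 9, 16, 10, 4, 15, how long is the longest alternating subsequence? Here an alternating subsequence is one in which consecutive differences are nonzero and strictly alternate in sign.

11

A longest alternating subsequence is 15, 3, 16, 11, 13, 11, 16, 13, 16, 10, 15 (positions 1,2,3,6,7,8,9,10,12,13,15); its 10 consecutive differences strictly alternate in sign, and length 11 is optimal.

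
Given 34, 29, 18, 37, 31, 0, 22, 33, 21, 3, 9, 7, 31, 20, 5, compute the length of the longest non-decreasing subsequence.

4

Scanning left to right, the best length ending at each element is: 34→1, 29→1, 18→1, 37→2, 31→2, 0→1, 22→2, 33→3, 21→2, 3→2, 9→3, 7→3, 31→4, 20→4, 5→3.
So the longest non-decreasing subsequence has length 4, e.g. 0, 3, 9, 31.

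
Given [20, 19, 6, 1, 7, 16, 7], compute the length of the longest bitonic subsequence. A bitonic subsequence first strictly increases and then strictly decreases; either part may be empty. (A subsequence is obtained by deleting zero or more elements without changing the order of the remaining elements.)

Let inc[i] be the LIS ending at i and dec[i] the longest strictly decreasing subsequence starting at i. inc = [1, 1, 1, 1, 2, 3, 2], dec = [4, 3, 2, 1, 1, 2, 1].
max_i inc[i]+dec[i]−1 = 4, with one witness 20, 19, 16, 7.

4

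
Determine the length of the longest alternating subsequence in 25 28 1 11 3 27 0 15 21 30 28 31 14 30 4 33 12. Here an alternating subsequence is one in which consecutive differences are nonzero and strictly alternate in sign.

A longest alternating subsequence is 25, 28, 1, 11, 3, 27, 0, 30, 28, 31, 14, 30, 4, 33, 12 (positions 1,2,3,4,5,6,7,10,11,12,13,14,15,16,17); its 14 consecutive differences strictly alternate in sign, and length 15 is optimal.

15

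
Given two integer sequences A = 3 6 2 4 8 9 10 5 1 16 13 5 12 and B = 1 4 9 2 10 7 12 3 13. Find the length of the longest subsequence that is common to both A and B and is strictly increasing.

4

A longest common strictly increasing subsequence is 4, 9, 10, 12 (length 4); it appears in order in both A and B, and no longer such subsequence exists.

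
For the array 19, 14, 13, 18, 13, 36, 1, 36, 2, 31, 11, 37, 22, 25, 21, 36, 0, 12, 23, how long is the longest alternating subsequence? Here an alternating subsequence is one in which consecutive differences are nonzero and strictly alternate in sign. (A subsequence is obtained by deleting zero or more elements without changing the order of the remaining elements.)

17

Track the best alternating length ending on an up-step vs a down-step at each position: up/down = 1/1, 1/2, 1/2, 3/2, 1/4, 5/1, 1/6, 7/1, 7/8, 9/8, 9/10, 11/1, 11/12, 13/12, 11/14, 15/12, 1/16, 17/16, 17/16.
The maximum over both is 17; one such subsequence is 19, 14, 18, 13, 36, 1, 36, 2, 31, 11, 37, 22, 25, 21, 36, 0, 12.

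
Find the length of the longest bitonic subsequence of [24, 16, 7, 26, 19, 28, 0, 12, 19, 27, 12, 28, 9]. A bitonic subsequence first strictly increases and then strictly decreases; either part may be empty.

One longest bitonic subsequence is 24, 26, 28, 27, 12, 9 (positions 1,4,6,10,11,13): it rises to 28 then falls. Length 6 is optimal.

6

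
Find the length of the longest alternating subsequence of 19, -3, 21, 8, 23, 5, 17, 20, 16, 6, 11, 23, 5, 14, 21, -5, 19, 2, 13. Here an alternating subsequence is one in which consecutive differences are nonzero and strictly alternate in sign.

Track the best alternating length ending on an up-step vs a down-step at each position: up/down = 1/1, 1/2, 3/1, 3/4, 5/1, 3/6, 7/6, 7/6, 7/8, 7/8, 9/8, 9/1, 3/10, 11/10, 11/10, 1/12, 13/12, 13/14, 15/14.
The maximum over both is 15; one such subsequence is 19, -3, 21, 8, 23, 5, 17, 6, 11, 5, 14, -5, 19, 2, 13.

15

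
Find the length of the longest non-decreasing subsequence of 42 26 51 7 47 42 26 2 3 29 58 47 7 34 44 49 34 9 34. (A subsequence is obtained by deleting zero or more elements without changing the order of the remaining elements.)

Let dp[i] be the longest non-decreasing subsequence ending at position i. Then dp = [1, 1, 2, 1, 2, 2, 2, 1, 2, 3, 4, 4, 3, 4, 5, 6, 5, 4, 6].
The maximum is 6; one witness is 26, 26, 29, 34, 44, 49 at positions 2,7,10,14,15,16.

6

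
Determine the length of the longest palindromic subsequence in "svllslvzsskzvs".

8

Using dp[i][j] = 2 + dp[i+1][j−1] if the ends match, else max(dp[i+1][j], dp[i][j−1]):
dp[1][14] = 8. A witness is svzsszvs at positions 1,2,8,9,10,12,13,14.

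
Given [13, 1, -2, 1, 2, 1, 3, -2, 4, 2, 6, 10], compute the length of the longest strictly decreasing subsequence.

4

Let dp[i] be the longest decreasing subsequence ending at position i. Then dp = [1, 2, 3, 2, 2, 3, 2, 4, 2, 3, 2, 2].
The maximum is 4; one witness is 13, 2, 1, -2 at positions 1,5,6,8.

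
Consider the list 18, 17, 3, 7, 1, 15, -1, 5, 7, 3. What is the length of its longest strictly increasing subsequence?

Let dp[i] be the longest increasing subsequence ending at position i. Then dp = [1, 1, 1, 2, 1, 3, 1, 2, 3, 2].
The maximum is 3; one witness is 3, 7, 15 at positions 3,4,6.

3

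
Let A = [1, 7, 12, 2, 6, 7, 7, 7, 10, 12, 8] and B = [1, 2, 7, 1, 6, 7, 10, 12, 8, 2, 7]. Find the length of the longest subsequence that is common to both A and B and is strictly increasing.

6

For each value that appears in both, track the longest common increasing run ending there.
The best achievable length is 6; one witness is 1, 2, 6, 7, 10, 12 (A-positions 1,4,5,6,9,10, B-positions 1,2,5,6,7,8).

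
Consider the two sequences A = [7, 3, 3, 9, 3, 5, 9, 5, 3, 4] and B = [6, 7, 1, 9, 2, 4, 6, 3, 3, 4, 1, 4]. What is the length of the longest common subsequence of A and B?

Backtracking the LCS table gives one alignment: 7 (A1,B2) → 9 (A4,B4) → 3 (A5,B8) → 3 (A9,B9) → 4 (A10,B12).
So the longest common subsequence has length 5.

5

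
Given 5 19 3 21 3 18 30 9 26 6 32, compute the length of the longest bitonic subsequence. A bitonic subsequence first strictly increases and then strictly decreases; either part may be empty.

Let inc[i] be the LIS ending at i and dec[i] the longest strictly decreasing subsequence starting at i. inc = [1, 2, 1, 3, 1, 2, 4, 2, 4, 2, 5], dec = [2, 4, 1, 4, 1, 3, 3, 2, 2, 1, 1].
max_i inc[i]+dec[i]−1 = 6, with one witness 5, 19, 21, 18, 9, 6.

6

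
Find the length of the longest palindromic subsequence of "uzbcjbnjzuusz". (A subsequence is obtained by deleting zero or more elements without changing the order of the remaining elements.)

7

One longest palindromic subsequence is uzjnjzu (positions 1,2,5,7,8,9,11); it reads the same forward and backward, and the interval DP gives dp[1][13] = 7.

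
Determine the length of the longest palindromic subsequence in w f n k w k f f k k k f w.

10

Using dp[i][j] = 2 + dp[i+1][j−1] if the ends match, else max(dp[i+1][j], dp[i][j−1]):
dp[1][13] = 10. A witness is wfkkffkkfw at positions 1,2,4,6,7,8,10,11,12,13.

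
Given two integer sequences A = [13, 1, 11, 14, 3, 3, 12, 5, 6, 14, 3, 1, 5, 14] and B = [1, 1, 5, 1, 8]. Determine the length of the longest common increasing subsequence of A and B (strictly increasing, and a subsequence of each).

For each value that appears in both, track the longest common increasing run ending there.
The best achievable length is 2; one witness is 1, 5 (A-positions 2,8, B-positions 1,3).

2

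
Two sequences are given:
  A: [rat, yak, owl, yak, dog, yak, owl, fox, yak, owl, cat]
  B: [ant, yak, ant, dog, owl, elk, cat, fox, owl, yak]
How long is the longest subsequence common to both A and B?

A longest common subsequence is yak, dog, owl, fox, yak (length 5); the LCS DP confirms no longer common subsequence exists.

5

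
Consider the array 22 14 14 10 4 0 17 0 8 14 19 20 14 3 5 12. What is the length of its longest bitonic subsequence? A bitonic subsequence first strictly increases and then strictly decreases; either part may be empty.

7

Let inc[i] be the LIS ending at i and dec[i] the longest strictly decreasing subsequence starting at i. inc = [1, 1, 1, 1, 1, 1, 2, 1, 2, 3, 4, 5, 3, 2, 3, 4], dec = [5, 4, 4, 3, 2, 1, 3, 1, 2, 2, 3, 3, 2, 1, 1, 1].
max_i inc[i]+dec[i]−1 = 7, with one witness 4, 8, 14, 19, 20, 14, 12.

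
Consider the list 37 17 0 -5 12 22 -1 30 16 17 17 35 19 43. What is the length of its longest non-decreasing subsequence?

7

Let dp[i] be the longest non-decreasing subsequence ending at position i. Then dp = [1, 1, 1, 1, 2, 3, 2, 4, 3, 4, 5, 6, 6, 7].
The maximum is 7; one witness is 0, 12, 16, 17, 17, 35, 43 at positions 3,5,9,10,11,12,14.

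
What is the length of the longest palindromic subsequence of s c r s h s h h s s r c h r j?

10

Using dp[i][j] = 2 + dp[i+1][j−1] if the ends match, else max(dp[i+1][j], dp[i][j−1]):
dp[1][15] = 10. A witness is crsshhssrc at positions 2,3,4,6,7,8,9,10,11,12.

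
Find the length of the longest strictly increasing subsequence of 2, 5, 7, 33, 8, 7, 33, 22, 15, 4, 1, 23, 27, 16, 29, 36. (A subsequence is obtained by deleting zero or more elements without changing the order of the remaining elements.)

Let dp[i] be the longest increasing subsequence ending at position i. Then dp = [1, 2, 3, 4, 4, 3, 5, 5, 5, 2, 1, 6, 7, 6, 8, 9].
The maximum is 9; one witness is 2, 5, 7, 8, 22, 23, 27, 29, 36 at positions 1,2,3,5,8,12,13,15,16.

9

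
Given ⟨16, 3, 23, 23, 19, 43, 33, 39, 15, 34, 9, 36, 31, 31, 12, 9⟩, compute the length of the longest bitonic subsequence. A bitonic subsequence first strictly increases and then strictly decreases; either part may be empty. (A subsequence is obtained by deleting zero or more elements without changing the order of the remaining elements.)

8

One longest bitonic subsequence is 16, 23, 43, 39, 36, 31, 12, 9 (positions 1,3,6,8,12,14,15,16): it rises to 43 then falls. Length 8 is optimal.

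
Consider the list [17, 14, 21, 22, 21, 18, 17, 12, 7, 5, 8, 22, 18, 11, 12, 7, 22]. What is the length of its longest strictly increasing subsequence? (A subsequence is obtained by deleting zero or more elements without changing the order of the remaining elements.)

5

Let dp[i] be the longest increasing subsequence ending at position i. Then dp = [1, 1, 2, 3, 2, 2, 2, 1, 1, 1, 2, 3, 3, 3, 4, 2, 5].
The maximum is 5; one witness is 7, 8, 11, 12, 22 at positions 9,11,14,15,17.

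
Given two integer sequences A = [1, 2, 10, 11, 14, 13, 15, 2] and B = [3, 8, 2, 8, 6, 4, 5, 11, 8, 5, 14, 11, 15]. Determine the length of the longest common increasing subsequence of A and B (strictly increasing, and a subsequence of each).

4

For each value that appears in both, track the longest common increasing run ending there.
The best achievable length is 4; one witness is 2, 11, 14, 15 (A-positions 2,4,5,7, B-positions 3,8,11,13).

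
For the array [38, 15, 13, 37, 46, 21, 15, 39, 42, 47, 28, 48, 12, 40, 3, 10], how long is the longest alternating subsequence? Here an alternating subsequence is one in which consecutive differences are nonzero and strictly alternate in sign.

11

Track the best alternating length ending on an up-step vs a down-step at each position: up/down = 1/1, 1/2, 1/2, 3/2, 3/1, 3/4, 3/4, 5/4, 5/4, 5/1, 5/6, 7/1, 1/8, 9/8, 1/10, 11/10.
The maximum over both is 11; one such subsequence is 38, 15, 37, 21, 39, 28, 48, 12, 40, 3, 10.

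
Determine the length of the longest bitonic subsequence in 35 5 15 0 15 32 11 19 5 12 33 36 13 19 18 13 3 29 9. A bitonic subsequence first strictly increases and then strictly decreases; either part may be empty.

Let inc[i] be the LIS ending at i and dec[i] the longest strictly decreasing subsequence starting at i. inc = [1, 1, 2, 1, 2, 3, 2, 3, 2, 3, 4, 5, 4, 5, 5, 4, 2, 6, 3], dec = [6, 2, 4, 1, 4, 5, 3, 4, 2, 2, 5, 5, 2, 4, 3, 2, 1, 2, 1].
max_i inc[i]+dec[i]−1 = 9, with one witness 5, 15, 32, 33, 36, 19, 18, 13, 9.

9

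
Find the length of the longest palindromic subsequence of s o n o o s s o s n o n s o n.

10

One longest palindromic subsequence is onoossoono (positions 2,3,4,5,6,7,8,11,12,14); it reads the same forward and backward, and the interval DP gives dp[1][15] = 10.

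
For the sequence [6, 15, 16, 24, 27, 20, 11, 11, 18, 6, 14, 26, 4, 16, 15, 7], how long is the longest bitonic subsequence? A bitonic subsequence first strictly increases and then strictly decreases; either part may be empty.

10

Let inc[i] be the LIS ending at i and dec[i] the longest strictly decreasing subsequence starting at i. inc = [1, 2, 3, 4, 5, 4, 2, 2, 4, 1, 3, 5, 1, 4, 4, 2], dec = [2, 4, 4, 6, 6, 5, 3, 3, 4, 2, 2, 4, 1, 3, 2, 1].
max_i inc[i]+dec[i]−1 = 10, with one witness 6, 15, 16, 24, 27, 20, 18, 16, 15, 7.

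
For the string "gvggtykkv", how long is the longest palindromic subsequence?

One longest palindromic subsequence is vkkv (positions 2,7,8,9); it reads the same forward and backward, and the interval DP gives dp[1][9] = 4.

4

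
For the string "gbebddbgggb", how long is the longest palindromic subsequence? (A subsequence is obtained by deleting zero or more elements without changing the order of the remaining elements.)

6

One longest palindromic subsequence is bbddbb (positions 2,4,5,6,7,11); it reads the same forward and backward, and the interval DP gives dp[1][11] = 6.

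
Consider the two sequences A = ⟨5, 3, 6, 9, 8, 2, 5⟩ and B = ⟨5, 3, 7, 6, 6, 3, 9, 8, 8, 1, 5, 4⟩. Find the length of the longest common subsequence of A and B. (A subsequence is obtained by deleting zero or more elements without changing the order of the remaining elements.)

6

A longest common subsequence is 5, 3, 6, 9, 8, 5 (length 6); the LCS DP confirms no longer common subsequence exists.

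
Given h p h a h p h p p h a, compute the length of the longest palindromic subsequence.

Using dp[i][j] = 2 + dp[i+1][j−1] if the ends match, else max(dp[i+1][j], dp[i][j−1]):
dp[1][11] = 7. A witness is ahpppha at positions 4,5,6,8,9,10,11.

7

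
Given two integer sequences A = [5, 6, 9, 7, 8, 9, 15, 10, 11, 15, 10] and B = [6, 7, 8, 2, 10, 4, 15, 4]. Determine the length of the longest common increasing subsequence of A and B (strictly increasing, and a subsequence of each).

5

A longest common strictly increasing subsequence is 6, 7, 8, 10, 15 (length 5); it appears in order in both A and B, and no longer such subsequence exists.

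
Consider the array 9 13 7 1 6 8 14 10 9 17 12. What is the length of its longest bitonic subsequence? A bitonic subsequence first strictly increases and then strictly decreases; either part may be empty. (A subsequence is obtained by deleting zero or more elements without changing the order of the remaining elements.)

Let inc[i] be the LIS ending at i and dec[i] the longest strictly decreasing subsequence starting at i. inc = [1, 2, 1, 1, 2, 3, 4, 4, 4, 5, 5], dec = [3, 3, 2, 1, 1, 1, 3, 2, 1, 2, 1].
max_i inc[i]+dec[i]−1 = 6, with one witness 1, 6, 8, 14, 10, 9.

6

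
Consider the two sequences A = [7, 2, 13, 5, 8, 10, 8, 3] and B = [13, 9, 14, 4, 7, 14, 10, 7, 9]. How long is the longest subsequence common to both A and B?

Backtracking the LCS table gives one alignment: 7 (A1,B5) → 10 (A6,B7).
So the longest common subsequence has length 2.

2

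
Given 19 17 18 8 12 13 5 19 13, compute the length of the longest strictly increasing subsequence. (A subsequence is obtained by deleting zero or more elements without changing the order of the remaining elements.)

Let dp[i] be the longest increasing subsequence ending at position i. Then dp = [1, 1, 2, 1, 2, 3, 1, 4, 3].
The maximum is 4; one witness is 8, 12, 13, 19 at positions 4,5,6,8.

4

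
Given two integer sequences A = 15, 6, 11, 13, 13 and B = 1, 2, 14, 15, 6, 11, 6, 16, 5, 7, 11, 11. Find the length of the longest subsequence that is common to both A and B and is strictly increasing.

A longest common strictly increasing subsequence is 6, 11 (length 2); it appears in order in both A and B, and no longer such subsequence exists.

2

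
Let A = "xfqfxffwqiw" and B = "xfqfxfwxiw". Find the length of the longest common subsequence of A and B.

9

Backtracking the LCS table gives one alignment: x (A1,B1) → f (A2,B2) → q (A3,B3) → f (A4,B4) → x (A5,B5) → f (A7,B6) → w (A8,B7) → i (A10,B9) → w (A11,B10).
So the longest common subsequence has length 9.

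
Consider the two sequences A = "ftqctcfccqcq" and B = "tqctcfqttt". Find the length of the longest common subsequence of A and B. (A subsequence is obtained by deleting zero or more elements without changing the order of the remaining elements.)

7

A longest common subsequence is tqctcfq (length 7); the LCS DP confirms no longer common subsequence exists.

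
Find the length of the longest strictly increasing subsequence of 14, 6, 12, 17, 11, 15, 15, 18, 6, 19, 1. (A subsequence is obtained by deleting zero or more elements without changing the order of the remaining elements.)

5

Let dp[i] be the longest increasing subsequence ending at position i. Then dp = [1, 1, 2, 3, 2, 3, 3, 4, 1, 5, 1].
The maximum is 5; one witness is 6, 12, 17, 18, 19 at positions 2,3,4,8,10.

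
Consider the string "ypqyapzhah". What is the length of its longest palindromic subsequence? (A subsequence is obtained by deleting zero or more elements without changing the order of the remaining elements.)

3

One longest palindromic subsequence is hah (positions 8,9,10); it reads the same forward and backward, and the interval DP gives dp[1][10] = 3.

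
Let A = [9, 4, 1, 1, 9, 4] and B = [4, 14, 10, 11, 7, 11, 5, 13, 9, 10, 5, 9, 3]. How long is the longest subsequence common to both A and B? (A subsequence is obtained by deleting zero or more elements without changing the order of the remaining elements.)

2

Backtracking the LCS table gives one alignment: 9 (A1,B9) → 9 (A5,B12).
So the longest common subsequence has length 2.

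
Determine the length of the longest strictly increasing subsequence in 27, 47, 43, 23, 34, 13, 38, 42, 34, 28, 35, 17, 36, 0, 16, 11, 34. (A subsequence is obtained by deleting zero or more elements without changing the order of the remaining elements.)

Let dp[i] be the longest increasing subsequence ending at position i. Then dp = [1, 2, 2, 1, 2, 1, 3, 4, 2, 2, 3, 2, 4, 1, 2, 2, 3].
The maximum is 4; one witness is 27, 34, 38, 42 at positions 1,5,7,8.

4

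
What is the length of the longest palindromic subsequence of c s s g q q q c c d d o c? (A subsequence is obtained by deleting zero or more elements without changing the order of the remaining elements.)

Using dp[i][j] = 2 + dp[i+1][j−1] if the ends match, else max(dp[i+1][j], dp[i][j−1]):
dp[1][13] = 5. A witness is cqqqc at positions 1,5,6,7,13.

5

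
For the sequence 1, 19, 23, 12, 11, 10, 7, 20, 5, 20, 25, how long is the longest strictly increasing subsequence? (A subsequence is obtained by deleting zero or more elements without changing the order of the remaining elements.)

4

Let dp[i] be the longest increasing subsequence ending at position i. Then dp = [1, 2, 3, 2, 2, 2, 2, 3, 2, 3, 4].
The maximum is 4; one witness is 1, 19, 23, 25 at positions 1,2,3,11.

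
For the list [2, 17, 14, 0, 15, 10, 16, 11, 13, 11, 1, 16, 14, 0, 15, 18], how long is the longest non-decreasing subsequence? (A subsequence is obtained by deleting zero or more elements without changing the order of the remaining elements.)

7

Let dp[i] be the longest non-decreasing subsequence ending at position i. Then dp = [1, 2, 2, 1, 3, 2, 4, 3, 4, 4, 2, 5, 5, 2, 6, 7].
The maximum is 7; one witness is 2, 10, 11, 13, 14, 15, 18 at positions 1,6,8,9,13,15,16.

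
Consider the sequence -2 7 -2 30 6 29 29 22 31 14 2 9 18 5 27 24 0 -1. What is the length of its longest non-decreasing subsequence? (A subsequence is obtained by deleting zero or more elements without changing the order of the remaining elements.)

One longest non-decreasing subsequence is -2, -2, 6, 29, 29, 31 (positions 1,3,5,6,7,9), of length 6; no longer one exists.

6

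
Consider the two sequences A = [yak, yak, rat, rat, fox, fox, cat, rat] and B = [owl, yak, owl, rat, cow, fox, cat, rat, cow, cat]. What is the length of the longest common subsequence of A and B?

5

Backtracking the LCS table gives one alignment: yak (A1,B2) → rat (A3,B4) → fox (A6,B6) → cat (A7,B7) → rat (A8,B8).
So the longest common subsequence has length 5.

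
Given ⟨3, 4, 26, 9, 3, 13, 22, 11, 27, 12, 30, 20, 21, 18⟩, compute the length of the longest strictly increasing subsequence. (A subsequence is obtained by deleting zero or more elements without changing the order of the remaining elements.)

One longest increasing subsequence is 3, 4, 9, 13, 22, 27, 30 (positions 1,2,4,6,7,9,11), of length 7; no longer one exists.

7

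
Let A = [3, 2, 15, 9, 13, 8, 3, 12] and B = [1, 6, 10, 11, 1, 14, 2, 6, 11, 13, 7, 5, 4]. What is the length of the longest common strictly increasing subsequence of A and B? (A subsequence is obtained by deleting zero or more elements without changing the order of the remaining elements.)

2

A longest common strictly increasing subsequence is 2, 13 (length 2); it appears in order in both A and B, and no longer such subsequence exists.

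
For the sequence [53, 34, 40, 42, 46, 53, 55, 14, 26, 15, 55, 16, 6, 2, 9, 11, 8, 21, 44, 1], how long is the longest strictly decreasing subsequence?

7

One longest decreasing subsequence is 53, 34, 26, 15, 6, 2, 1 (positions 1,2,9,10,13,14,20), of length 7; no longer one exists.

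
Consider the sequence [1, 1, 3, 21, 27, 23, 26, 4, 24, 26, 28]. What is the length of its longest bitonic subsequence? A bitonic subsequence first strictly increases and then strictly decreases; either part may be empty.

One longest bitonic subsequence is 1, 3, 21, 23, 24, 26, 28 (positions 1,3,4,6,9,10,11): it rises to 28 then falls. Length 7 is optimal.

7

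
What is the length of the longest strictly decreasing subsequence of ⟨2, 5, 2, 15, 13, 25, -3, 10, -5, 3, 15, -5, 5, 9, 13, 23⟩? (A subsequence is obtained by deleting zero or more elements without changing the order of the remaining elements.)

5

Scanning left to right, the best length ending at each element is: 2→1, 5→1, 2→2, 15→1, 13→2, 25→1, -3→3, 10→3, -5→4, 3→4, 15→2, -5→5, 5→4, 9→4, 13→3, 23→2.
So the longest decreasing subsequence has length 5, e.g. 15, 13, 10, 3, -5.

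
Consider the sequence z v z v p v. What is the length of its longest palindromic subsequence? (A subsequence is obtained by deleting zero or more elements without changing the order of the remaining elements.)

3

One longest palindromic subsequence is vpv (positions 2,5,6); it reads the same forward and backward, and the interval DP gives dp[1][6] = 3.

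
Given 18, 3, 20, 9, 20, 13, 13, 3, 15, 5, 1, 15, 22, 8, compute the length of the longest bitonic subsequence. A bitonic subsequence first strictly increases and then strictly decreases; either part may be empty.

6

Let inc[i] be the LIS ending at i and dec[i] the longest strictly decreasing subsequence starting at i. inc = [1, 1, 2, 2, 3, 3, 3, 1, 4, 2, 1, 4, 5, 3], dec = [4, 2, 4, 3, 4, 3, 3, 2, 3, 2, 1, 2, 2, 1].
max_i inc[i]+dec[i]−1 = 6, with one witness 3, 9, 20, 15, 5, 1.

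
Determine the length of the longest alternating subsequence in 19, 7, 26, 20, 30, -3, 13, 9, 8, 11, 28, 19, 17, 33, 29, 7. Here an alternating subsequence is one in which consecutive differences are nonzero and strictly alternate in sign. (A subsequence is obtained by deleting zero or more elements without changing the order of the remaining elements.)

12

A longest alternating subsequence is 19, 7, 26, 20, 30, -3, 13, 9, 28, 19, 33, 29 (positions 1,2,3,4,5,6,7,8,11,12,14,15); its 11 consecutive differences strictly alternate in sign, and length 12 is optimal.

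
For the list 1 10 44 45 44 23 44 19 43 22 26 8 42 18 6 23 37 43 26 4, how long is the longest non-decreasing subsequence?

Let dp[i] be the longest non-decreasing subsequence ending at position i. Then dp = [1, 2, 3, 4, 4, 3, 5, 3, 4, 4, 5, 2, 6, 3, 2, 5, 6, 7, 6, 2].
The maximum is 7; one witness is 1, 10, 19, 22, 26, 42, 43 at positions 1,2,8,10,11,13,18.

7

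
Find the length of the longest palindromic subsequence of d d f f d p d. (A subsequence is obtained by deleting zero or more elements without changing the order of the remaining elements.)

6

One longest palindromic subsequence is ddffdd (positions 1,2,3,4,5,7); it reads the same forward and backward, and the interval DP gives dp[1][7] = 6.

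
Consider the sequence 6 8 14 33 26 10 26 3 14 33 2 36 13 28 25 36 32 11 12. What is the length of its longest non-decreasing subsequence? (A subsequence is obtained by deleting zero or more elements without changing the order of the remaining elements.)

8

One longest non-decreasing subsequence is 6, 8, 14, 26, 26, 33, 36, 36 (positions 1,2,3,5,7,10,12,16), of length 8; no longer one exists.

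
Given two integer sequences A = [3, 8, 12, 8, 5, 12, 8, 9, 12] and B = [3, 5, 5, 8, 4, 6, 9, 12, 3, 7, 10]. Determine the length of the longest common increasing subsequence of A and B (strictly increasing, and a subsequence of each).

For each value that appears in both, track the longest common increasing run ending there.
The best achievable length is 5; one witness is 3, 5, 8, 9, 12 (A-positions 1,5,7,8,9, B-positions 1,2,4,7,8).

5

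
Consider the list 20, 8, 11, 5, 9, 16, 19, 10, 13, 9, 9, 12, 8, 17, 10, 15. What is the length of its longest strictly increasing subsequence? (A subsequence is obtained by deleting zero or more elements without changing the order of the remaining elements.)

5

Let dp[i] be the longest increasing subsequence ending at position i. Then dp = [1, 1, 2, 1, 2, 3, 4, 3, 4, 2, 2, 4, 2, 5, 3, 5].
The maximum is 5; one witness is 8, 9, 10, 13, 17 at positions 2,5,8,9,14.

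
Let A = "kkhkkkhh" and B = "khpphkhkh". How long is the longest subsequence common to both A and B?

5

Backtracking the LCS table gives one alignment: k (A1,B1) → k (A2,B6) → h (A3,B7) → k (A6,B8) → h (A8,B9).
So the longest common subsequence has length 5.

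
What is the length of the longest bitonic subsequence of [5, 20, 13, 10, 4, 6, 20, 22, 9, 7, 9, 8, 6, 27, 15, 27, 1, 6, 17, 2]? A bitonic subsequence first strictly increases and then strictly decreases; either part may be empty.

Let inc[i] be the LIS ending at i and dec[i] the longest strictly decreasing subsequence starting at i. inc = [1, 2, 2, 2, 1, 2, 3, 4, 3, 3, 4, 4, 2, 5, 5, 6, 1, 2, 6, 2], dec = [3, 7, 6, 5, 2, 2, 5, 5, 4, 3, 4, 3, 2, 4, 3, 3, 1, 2, 2, 1].
max_i inc[i]+dec[i]−1 = 8, with one witness 5, 20, 13, 10, 9, 8, 6, 2.

8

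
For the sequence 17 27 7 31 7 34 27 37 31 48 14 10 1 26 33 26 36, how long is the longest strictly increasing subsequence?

One longest increasing subsequence is 17, 27, 31, 34, 37, 48 (positions 1,2,4,6,8,10), of length 6; no longer one exists.

6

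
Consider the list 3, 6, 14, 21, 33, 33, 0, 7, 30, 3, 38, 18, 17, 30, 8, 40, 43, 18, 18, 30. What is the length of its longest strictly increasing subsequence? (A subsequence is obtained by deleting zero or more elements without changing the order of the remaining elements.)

8

Scanning left to right, the best length ending at each element is: 3→1, 6→2, 14→3, 21→4, 33→5, 33→5, 0→1, 7→3, 30→5, 3→2, 38→6, 18→4, 17→4, 30→5, 8→4, 40→7, 43→8, 18→5, 18→5, 30→6.
So the longest increasing subsequence has length 8, e.g. 3, 6, 14, 21, 33, 38, 40, 43.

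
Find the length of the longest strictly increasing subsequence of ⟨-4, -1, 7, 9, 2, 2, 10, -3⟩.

Let dp[i] be the longest increasing subsequence ending at position i. Then dp = [1, 2, 3, 4, 3, 3, 5, 2].
The maximum is 5; one witness is -4, -1, 7, 9, 10 at positions 1,2,3,4,7.

5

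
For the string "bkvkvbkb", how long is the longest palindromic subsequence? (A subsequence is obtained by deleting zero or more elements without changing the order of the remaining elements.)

Using dp[i][j] = 2 + dp[i+1][j−1] if the ends match, else max(dp[i+1][j], dp[i][j−1]):
dp[1][8] = 7. A witness is bkvkvkb at positions 1,2,3,4,5,7,8.

7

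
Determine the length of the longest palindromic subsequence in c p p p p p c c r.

7

Using dp[i][j] = 2 + dp[i+1][j−1] if the ends match, else max(dp[i+1][j], dp[i][j−1]):
dp[1][9] = 7. A witness is cpppppc at positions 1,2,3,4,5,6,8.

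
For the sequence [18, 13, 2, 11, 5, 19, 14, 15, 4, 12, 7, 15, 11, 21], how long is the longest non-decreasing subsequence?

One longest non-decreasing subsequence is 2, 11, 14, 15, 15, 21 (positions 3,4,7,8,12,14), of length 6; no longer one exists.

6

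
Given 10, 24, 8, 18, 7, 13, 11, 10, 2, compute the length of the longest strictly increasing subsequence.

2

One longest increasing subsequence is 10, 24 (positions 1,2), of length 2; no longer one exists.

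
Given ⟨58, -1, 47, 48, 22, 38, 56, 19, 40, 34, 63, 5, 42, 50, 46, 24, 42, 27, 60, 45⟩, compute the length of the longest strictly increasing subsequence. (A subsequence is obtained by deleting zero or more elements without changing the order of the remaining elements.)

Let dp[i] be the longest increasing subsequence ending at position i. Then dp = [1, 1, 2, 3, 2, 3, 4, 2, 4, 3, 5, 2, 5, 6, 6, 3, 5, 4, 7, 6].
The maximum is 7; one witness is -1, 22, 38, 40, 42, 50, 60 at positions 2,5,6,9,13,14,19.

7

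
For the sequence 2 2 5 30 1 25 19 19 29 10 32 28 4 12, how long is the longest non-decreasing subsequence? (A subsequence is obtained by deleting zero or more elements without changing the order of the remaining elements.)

7

Scanning left to right, the best length ending at each element is: 2→1, 2→2, 5→3, 30→4, 1→1, 25→4, 19→4, 19→5, 29→6, 10→4, 32→7, 28→6, 4→3, 12→5.
So the longest non-decreasing subsequence has length 7, e.g. 2, 2, 5, 19, 19, 29, 32.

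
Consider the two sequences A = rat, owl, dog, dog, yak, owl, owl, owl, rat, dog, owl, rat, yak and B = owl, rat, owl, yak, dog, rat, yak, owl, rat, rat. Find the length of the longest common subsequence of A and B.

Backtracking the LCS table gives one alignment: rat (A1,B2) → owl (A2,B3) → dog (A3,B5) → yak (A5,B7) → owl (A8,B8) → rat (A9,B9) → rat (A12,B10).
So the longest common subsequence has length 7.

7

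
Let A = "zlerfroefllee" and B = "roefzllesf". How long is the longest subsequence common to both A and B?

7

A longest common subsequence is roeflle (length 7); the LCS DP confirms no longer common subsequence exists.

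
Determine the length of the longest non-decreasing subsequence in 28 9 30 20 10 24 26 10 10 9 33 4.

5

One longest non-decreasing subsequence is 9, 20, 24, 26, 33 (positions 2,4,6,7,11), of length 5; no longer one exists.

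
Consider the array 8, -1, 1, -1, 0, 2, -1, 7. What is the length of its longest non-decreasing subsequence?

5

Scanning left to right, the best length ending at each element is: 8→1, -1→1, 1→2, -1→2, 0→3, 2→4, -1→3, 7→5.
So the longest non-decreasing subsequence has length 5, e.g. -1, -1, 0, 2, 7.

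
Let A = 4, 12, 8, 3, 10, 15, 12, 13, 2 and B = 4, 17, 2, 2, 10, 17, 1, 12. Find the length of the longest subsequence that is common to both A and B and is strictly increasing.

3

For each value that appears in both, track the longest common increasing run ending there.
The best achievable length is 3; one witness is 4, 10, 12 (A-positions 1,5,7, B-positions 1,5,8).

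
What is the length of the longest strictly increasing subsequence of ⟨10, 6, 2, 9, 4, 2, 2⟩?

Scanning left to right, the best length ending at each element is: 10→1, 6→1, 2→1, 9→2, 4→2, 2→1, 2→1.
So the longest increasing subsequence has length 2, e.g. 6, 9.

2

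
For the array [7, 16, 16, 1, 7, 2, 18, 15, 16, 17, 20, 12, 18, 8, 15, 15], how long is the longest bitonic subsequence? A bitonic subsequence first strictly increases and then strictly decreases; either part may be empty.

Let inc[i] be the LIS ending at i and dec[i] the longest strictly decreasing subsequence starting at i. inc = [1, 2, 2, 1, 2, 2, 3, 3, 4, 5, 6, 3, 6, 3, 4, 4], dec = [2, 4, 4, 1, 2, 1, 4, 3, 3, 3, 3, 2, 2, 1, 1, 1].
max_i inc[i]+dec[i]−1 = 8, with one witness 1, 7, 15, 16, 17, 20, 18, 15.

8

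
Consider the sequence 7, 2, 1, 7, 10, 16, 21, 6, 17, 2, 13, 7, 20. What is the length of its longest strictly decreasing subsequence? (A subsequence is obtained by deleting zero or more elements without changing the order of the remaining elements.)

Let dp[i] be the longest decreasing subsequence ending at position i. Then dp = [1, 2, 3, 1, 1, 1, 1, 2, 2, 3, 3, 4, 2].
The maximum is 4; one witness is 21, 17, 13, 7 at positions 7,9,11,12.

4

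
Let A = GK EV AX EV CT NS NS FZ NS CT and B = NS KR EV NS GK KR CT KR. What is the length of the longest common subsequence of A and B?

3

Backtracking the LCS table gives one alignment: EV (A4,B3) → NS (A6,B4) → CT (A10,B7).
So the longest common subsequence has length 3.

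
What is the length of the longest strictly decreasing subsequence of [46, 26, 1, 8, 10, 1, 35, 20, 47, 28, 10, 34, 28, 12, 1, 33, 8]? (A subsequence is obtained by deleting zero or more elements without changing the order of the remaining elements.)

6

Let dp[i] be the longest decreasing subsequence ending at position i. Then dp = [1, 2, 3, 3, 3, 4, 2, 3, 1, 3, 4, 3, 4, 5, 6, 4, 6].
The maximum is 6; one witness is 46, 35, 34, 28, 12, 1 at positions 1,7,12,13,14,15.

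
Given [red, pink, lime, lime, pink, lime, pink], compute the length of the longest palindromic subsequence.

Using dp[i][j] = 2 + dp[i+1][j−1] if the ends match, else max(dp[i+1][j], dp[i][j−1]):
dp[1][7] = 5. A witness is pink lime pink lime pink at positions 2,3,5,6,7.

5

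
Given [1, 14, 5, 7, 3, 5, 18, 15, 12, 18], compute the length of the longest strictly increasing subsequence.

Let dp[i] be the longest increasing subsequence ending at position i. Then dp = [1, 2, 2, 3, 2, 3, 4, 4, 4, 5].
The maximum is 5; one witness is 1, 5, 7, 15, 18 at positions 1,3,4,8,10.

5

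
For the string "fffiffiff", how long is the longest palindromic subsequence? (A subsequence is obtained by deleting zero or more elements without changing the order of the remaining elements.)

Using dp[i][j] = 2 + dp[i+1][j−1] if the ends match, else max(dp[i+1][j], dp[i][j−1]):
dp[1][9] = 8. A witness is ffiffiff at positions 1,2,4,5,6,7,8,9.

8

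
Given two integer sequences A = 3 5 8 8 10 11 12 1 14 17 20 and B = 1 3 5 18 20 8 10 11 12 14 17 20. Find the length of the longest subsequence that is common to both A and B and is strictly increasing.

9

For each value that appears in both, track the longest common increasing run ending there.
The best achievable length is 9; one witness is 3, 5, 8, 10, 11, 12, 14, 17, 20 (A-positions 1,2,3,5,6,7,9,10,11, B-positions 2,3,6,7,8,9,10,11,12).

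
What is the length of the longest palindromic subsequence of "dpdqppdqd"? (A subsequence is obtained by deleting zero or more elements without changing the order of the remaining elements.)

6

One longest palindromic subsequence is dqppqd (positions 1,4,5,6,8,9); it reads the same forward and backward, and the interval DP gives dp[1][9] = 6.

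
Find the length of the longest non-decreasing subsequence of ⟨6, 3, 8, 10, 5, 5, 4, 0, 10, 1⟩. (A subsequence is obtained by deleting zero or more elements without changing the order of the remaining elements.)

4

Scanning left to right, the best length ending at each element is: 6→1, 3→1, 8→2, 10→3, 5→2, 5→3, 4→2, 0→1, 10→4, 1→2.
So the longest non-decreasing subsequence has length 4, e.g. 6, 8, 10, 10.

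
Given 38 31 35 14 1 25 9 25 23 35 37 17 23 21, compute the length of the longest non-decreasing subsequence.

Scanning left to right, the best length ending at each element is: 38→1, 31→1, 35→2, 14→1, 1→1, 25→2, 9→2, 25→3, 23→3, 35→4, 37→5, 17→3, 23→4, 21→4.
So the longest non-decreasing subsequence has length 5, e.g. 14, 25, 25, 35, 37.

5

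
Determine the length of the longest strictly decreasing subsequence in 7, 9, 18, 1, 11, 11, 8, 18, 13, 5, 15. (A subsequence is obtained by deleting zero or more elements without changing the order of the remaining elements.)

4

One longest decreasing subsequence is 18, 11, 8, 5 (positions 3,5,7,10), of length 4; no longer one exists.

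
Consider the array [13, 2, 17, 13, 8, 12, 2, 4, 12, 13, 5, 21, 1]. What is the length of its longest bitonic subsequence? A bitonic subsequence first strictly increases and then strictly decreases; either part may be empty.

Let inc[i] be the LIS ending at i and dec[i] the longest strictly decreasing subsequence starting at i. inc = [1, 1, 2, 2, 2, 3, 1, 2, 3, 4, 3, 5, 1], dec = [4, 2, 5, 4, 3, 3, 2, 2, 3, 3, 2, 2, 1].
max_i inc[i]+dec[i]−1 = 6, with one witness 13, 17, 13, 12, 5, 1.

6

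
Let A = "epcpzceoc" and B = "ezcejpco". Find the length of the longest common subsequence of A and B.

5

A longest common subsequence is ecpco (length 5); the LCS DP confirms no longer common subsequence exists.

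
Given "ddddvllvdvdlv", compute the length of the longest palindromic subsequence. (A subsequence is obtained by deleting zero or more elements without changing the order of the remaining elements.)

8

One longest palindromic subsequence is ddvllvdd (positions 3,4,5,6,7,8,9,11); it reads the same forward and backward, and the interval DP gives dp[1][13] = 8.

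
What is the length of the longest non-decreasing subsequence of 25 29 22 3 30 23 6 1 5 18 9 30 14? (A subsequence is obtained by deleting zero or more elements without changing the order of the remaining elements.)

4

Scanning left to right, the best length ending at each element is: 25→1, 29→2, 22→1, 3→1, 30→3, 23→2, 6→2, 1→1, 5→2, 18→3, 9→3, 30→4, 14→4.
So the longest non-decreasing subsequence has length 4, e.g. 25, 29, 30, 30.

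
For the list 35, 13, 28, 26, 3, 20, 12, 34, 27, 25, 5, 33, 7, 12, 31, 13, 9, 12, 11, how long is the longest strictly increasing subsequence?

Scanning left to right, the best length ending at each element is: 35→1, 13→1, 28→2, 26→2, 3→1, 20→2, 12→2, 34→3, 27→3, 25→3, 5→2, 33→4, 7→3, 12→4, 31→5, 13→5, 9→4, 12→5, 11→5.
So the longest increasing subsequence has length 5, e.g. 3, 5, 7, 12, 31.

5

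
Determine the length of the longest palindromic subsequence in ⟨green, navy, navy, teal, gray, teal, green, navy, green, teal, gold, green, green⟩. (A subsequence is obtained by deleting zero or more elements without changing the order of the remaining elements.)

Using dp[i][j] = 2 + dp[i+1][j−1] if the ends match, else max(dp[i+1][j], dp[i][j−1]):
dp[1][13] = 7. A witness is green teal green navy green teal green at positions 1,6,7,8,9,10,13.

7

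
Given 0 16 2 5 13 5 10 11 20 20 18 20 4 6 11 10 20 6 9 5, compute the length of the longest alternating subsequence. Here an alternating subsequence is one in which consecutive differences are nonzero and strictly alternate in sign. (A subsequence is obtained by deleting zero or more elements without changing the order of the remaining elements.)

Track the best alternating length ending on an up-step vs a down-step at each position: up/down = 1/1, 2/1, 2/3, 4/3, 4/3, 4/5, 6/5, 6/5, 6/1, 6/1, 6/7, 8/1, 4/9, 10/9, 10/9, 10/11, 12/1, 10/13, 14/13, 10/15.
The maximum over both is 15; one such subsequence is 0, 16, 2, 13, 5, 20, 18, 20, 4, 11, 10, 20, 6, 9, 5.

15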